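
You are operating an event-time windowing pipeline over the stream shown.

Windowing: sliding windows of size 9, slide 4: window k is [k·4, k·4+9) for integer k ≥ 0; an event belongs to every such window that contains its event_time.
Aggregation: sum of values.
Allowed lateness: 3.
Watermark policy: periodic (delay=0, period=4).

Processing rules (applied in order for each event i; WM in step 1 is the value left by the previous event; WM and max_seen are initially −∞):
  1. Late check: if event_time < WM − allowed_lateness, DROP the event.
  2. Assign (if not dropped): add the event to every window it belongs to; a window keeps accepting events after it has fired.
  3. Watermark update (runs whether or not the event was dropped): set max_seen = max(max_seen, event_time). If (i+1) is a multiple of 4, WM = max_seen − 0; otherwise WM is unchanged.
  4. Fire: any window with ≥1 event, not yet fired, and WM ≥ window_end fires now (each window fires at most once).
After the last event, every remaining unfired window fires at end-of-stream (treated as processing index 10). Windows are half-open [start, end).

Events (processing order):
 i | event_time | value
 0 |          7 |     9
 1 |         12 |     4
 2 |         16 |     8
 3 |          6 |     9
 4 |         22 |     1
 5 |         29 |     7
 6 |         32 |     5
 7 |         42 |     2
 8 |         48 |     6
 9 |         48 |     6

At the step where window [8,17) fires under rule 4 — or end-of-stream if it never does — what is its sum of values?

12

i=0 t=7 v=9: → [4,13),[0,9); WM=−∞
i=1 t=12 v=4: → [12,21),[8,17),[4,13); WM=−∞
i=2 t=16 v=8: → [16,25),[12,21),[8,17); WM=−∞
i=3 t=6 v=9: → [4,13),[0,9); WM=16; [0,9) fires=18 [4,13) fires=22
i=4 t=22 v=1: → [20,29),[16,25); WM=16
i=5 t=29 v=7: → [28,37),[24,33); WM=16
i=6 t=32 v=5: → [32,41),[28,37),[24,33); WM=16
i=7 t=42 v=2: → [40,49),[36,45); WM=42; [8,17) fires=12 [12,21) fires=12 [16,25) fires=9 [20,29) fires=1 [24,33) fires=12 [28,37) fires=12 [32,41) fires=5
i=8 t=48 v=6: → [48,57),[44,53),[40,49); WM=42
i=9 t=48 v=6: → [48,57),[44,53),[40,49); WM=42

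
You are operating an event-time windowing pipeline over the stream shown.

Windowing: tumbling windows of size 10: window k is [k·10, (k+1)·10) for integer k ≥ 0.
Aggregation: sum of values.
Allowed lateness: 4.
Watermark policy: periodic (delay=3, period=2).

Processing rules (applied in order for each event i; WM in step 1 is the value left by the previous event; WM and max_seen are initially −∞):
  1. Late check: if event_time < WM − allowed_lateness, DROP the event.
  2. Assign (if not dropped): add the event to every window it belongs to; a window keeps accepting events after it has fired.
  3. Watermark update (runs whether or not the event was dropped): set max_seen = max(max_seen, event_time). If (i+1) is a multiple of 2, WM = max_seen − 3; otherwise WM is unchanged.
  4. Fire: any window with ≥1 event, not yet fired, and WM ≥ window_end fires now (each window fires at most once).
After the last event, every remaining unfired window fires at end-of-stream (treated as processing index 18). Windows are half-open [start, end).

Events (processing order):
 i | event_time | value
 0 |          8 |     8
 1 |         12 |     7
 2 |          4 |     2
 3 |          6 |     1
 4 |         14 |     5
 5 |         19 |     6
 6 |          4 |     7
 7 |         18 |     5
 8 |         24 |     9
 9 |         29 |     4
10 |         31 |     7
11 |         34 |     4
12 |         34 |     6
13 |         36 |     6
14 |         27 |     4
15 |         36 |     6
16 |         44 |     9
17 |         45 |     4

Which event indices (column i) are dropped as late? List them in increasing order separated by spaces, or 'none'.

2 6 14

i=0 t=8 v=8: → [0,10); WM=−∞
i=1 t=12 v=7: → [10,20); WM=9
i=2 t=4 v=2: DROP (t<9-4); WM=9
i=3 t=6 v=1: → [0,10); WM=9
i=4 t=14 v=5: → [10,20); WM=9
i=5 t=19 v=6: → [10,20); WM=16; [0,10) fires=9
i=6 t=4 v=7: DROP (t<16-4); WM=16
i=7 t=18 v=5: → [10,20); WM=16
i=8 t=24 v=9: → [20,30); WM=16
i=9 t=29 v=4: → [20,30); WM=26; [10,20) fires=23
i=10 t=31 v=7: → [30,40); WM=26
i=11 t=34 v=4: → [30,40); WM=31; [20,30) fires=13
i=12 t=34 v=6: → [30,40); WM=31
i=13 t=36 v=6: → [30,40); WM=33
i=14 t=27 v=4: DROP (t<33-4); WM=33
i=15 t=36 v=6: → [30,40); WM=33
i=16 t=44 v=9: → [40,50); WM=33
i=17 t=45 v=4: → [40,50); WM=42; [30,40) fires=29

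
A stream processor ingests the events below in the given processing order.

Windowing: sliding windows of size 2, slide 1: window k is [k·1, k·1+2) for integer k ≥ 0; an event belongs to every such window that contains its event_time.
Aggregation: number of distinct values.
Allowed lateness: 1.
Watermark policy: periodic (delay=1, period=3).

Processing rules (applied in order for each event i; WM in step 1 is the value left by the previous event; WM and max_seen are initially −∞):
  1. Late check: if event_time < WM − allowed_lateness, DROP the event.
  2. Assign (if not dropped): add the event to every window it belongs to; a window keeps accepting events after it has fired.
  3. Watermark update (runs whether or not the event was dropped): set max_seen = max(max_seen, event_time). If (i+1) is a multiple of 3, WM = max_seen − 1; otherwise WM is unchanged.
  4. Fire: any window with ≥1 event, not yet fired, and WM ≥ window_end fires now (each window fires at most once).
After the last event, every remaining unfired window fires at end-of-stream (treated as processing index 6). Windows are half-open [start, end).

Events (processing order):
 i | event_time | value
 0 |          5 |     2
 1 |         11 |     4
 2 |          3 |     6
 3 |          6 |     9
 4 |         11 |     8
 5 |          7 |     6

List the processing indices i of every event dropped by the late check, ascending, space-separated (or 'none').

3 5

i=0 t=5 v=2: → [5,7),[4,6); WM=−∞
i=1 t=11 v=4: → [11,13),[10,12); WM=−∞
i=2 t=3 v=6: → [3,5),[2,4); WM=10; [2,4) fires=1 [3,5) fires=1 [4,6) fires=1 [5,7) fires=1
i=3 t=6 v=9: DROP (t<10-1); WM=10
i=4 t=11 v=8: → [11,13),[10,12); WM=10
i=5 t=7 v=6: DROP (t<10-1); WM=10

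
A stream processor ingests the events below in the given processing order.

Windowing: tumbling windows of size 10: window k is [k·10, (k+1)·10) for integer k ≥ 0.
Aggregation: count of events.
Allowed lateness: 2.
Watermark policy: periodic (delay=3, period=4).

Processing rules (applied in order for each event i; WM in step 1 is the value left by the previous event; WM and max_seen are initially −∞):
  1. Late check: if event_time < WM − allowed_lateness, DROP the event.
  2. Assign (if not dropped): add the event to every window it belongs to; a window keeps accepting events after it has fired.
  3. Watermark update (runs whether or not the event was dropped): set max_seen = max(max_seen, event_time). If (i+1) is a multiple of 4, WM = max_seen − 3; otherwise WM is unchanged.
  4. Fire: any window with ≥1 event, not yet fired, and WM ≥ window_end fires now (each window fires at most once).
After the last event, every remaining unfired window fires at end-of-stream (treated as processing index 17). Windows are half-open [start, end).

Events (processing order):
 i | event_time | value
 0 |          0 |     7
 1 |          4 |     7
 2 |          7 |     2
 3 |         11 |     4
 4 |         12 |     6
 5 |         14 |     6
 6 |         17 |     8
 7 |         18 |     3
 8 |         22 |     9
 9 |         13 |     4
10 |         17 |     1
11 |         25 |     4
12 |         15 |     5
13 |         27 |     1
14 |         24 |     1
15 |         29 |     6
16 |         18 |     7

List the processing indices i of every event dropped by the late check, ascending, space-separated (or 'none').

12 16

i=0 t=0 v=7: → [0,10); WM=−∞
i=1 t=4 v=7: → [0,10); WM=−∞
i=2 t=7 v=2: → [0,10); WM=−∞
i=3 t=11 v=4: → [10,20); WM=8
i=4 t=12 v=6: → [10,20); WM=8
i=5 t=14 v=6: → [10,20); WM=8
i=6 t=17 v=8: → [10,20); WM=8
i=7 t=18 v=3: → [10,20); WM=15; [0,10) fires=3
i=8 t=22 v=9: → [20,30); WM=15
i=9 t=13 v=4: → [10,20); WM=15
i=10 t=17 v=1: → [10,20); WM=15
i=11 t=25 v=4: → [20,30); WM=22; [10,20) fires=7
i=12 t=15 v=5: DROP (t<22-2); WM=22
i=13 t=27 v=1: → [20,30); WM=22
i=14 t=24 v=1: → [20,30); WM=22
i=15 t=29 v=6: → [20,30); WM=26
i=16 t=18 v=7: DROP (t<26-2); WM=26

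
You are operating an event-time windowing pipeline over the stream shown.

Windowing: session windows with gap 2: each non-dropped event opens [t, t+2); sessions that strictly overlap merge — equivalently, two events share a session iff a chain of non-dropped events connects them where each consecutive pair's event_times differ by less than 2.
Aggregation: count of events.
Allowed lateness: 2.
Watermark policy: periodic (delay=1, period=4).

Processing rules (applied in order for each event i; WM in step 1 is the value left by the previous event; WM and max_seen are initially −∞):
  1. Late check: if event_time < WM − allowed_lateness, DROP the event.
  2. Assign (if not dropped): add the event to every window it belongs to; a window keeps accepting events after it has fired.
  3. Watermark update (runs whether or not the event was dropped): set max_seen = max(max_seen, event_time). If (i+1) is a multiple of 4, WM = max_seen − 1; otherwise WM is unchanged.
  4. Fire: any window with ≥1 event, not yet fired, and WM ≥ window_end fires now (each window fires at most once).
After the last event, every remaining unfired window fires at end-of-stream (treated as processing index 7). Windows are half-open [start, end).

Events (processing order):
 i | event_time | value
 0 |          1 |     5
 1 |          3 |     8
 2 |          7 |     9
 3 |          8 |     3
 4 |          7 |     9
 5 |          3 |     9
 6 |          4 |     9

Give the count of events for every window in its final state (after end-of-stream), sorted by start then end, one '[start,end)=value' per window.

i=0 t=1 v=5: → [1,3); WM=−∞
i=1 t=3 v=8: → [3,5); WM=−∞
i=2 t=7 v=9: → [7,9); WM=−∞
i=3 t=8 v=3: → [7,10); WM=7
i=4 t=7 v=9: → [7,10); WM=7
i=5 t=3 v=9: DROP (t<7-2); WM=7
i=6 t=4 v=9: DROP (t<7-2); WM=7

[1,3)=1 [3,5)=1 [7,10)=3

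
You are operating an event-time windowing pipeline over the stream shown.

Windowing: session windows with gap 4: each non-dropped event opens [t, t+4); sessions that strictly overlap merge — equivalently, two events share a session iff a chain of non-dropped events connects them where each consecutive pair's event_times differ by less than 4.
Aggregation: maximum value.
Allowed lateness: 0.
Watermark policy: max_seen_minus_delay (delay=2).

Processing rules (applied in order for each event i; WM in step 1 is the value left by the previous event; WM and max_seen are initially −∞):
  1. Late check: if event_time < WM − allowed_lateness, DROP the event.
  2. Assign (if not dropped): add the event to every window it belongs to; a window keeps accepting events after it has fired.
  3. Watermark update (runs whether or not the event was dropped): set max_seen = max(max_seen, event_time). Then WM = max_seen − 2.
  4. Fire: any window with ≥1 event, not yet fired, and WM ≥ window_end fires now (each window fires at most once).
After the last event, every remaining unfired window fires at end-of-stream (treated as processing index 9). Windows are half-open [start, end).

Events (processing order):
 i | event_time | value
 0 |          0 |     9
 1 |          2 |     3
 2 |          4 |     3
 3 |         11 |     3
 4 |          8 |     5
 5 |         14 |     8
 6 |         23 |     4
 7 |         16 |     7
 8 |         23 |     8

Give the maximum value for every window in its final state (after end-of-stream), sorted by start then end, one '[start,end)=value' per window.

[0,8)=9 [11,18)=8 [23,27)=8

i=0 t=0 v=9: → [0,4); WM=-2
i=1 t=2 v=3: → [0,6); WM=0
i=2 t=4 v=3: → [0,8); WM=2
i=3 t=11 v=3: → [11,15); WM=9
i=4 t=8 v=5: DROP (t<9-0); WM=9
i=5 t=14 v=8: → [11,18); WM=12
i=6 t=23 v=4: → [23,27); WM=21
i=7 t=16 v=7: DROP (t<21-0); WM=21
i=8 t=23 v=8: → [23,27); WM=21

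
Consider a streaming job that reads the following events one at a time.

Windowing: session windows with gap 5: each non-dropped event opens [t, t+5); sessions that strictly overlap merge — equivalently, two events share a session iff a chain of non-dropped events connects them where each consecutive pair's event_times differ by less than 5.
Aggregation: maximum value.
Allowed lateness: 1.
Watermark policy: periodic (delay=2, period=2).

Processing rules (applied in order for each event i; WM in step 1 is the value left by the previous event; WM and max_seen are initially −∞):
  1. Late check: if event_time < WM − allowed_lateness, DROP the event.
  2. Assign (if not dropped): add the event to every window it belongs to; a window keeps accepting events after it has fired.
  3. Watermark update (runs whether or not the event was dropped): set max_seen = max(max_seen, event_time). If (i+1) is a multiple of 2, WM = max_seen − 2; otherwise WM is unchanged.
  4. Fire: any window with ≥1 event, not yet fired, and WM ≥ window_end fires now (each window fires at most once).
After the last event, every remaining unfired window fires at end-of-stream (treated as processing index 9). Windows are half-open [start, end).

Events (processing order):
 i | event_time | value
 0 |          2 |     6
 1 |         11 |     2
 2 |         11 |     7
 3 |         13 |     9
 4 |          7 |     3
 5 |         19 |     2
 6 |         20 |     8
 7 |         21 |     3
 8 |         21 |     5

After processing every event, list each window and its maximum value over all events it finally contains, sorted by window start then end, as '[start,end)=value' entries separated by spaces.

i=0 t=2 v=6: → [2,7); WM=−∞
i=1 t=11 v=2: → [11,16); WM=9
i=2 t=11 v=7: → [11,16); WM=9
i=3 t=13 v=9: → [11,18); WM=11
i=4 t=7 v=3: DROP (t<11-1); WM=11
i=5 t=19 v=2: → [19,24); WM=17
i=6 t=20 v=8: → [19,25); WM=17
i=7 t=21 v=3: → [19,26); WM=19
i=8 t=21 v=5: → [19,26); WM=19

[2,7)=6 [11,18)=9 [19,26)=8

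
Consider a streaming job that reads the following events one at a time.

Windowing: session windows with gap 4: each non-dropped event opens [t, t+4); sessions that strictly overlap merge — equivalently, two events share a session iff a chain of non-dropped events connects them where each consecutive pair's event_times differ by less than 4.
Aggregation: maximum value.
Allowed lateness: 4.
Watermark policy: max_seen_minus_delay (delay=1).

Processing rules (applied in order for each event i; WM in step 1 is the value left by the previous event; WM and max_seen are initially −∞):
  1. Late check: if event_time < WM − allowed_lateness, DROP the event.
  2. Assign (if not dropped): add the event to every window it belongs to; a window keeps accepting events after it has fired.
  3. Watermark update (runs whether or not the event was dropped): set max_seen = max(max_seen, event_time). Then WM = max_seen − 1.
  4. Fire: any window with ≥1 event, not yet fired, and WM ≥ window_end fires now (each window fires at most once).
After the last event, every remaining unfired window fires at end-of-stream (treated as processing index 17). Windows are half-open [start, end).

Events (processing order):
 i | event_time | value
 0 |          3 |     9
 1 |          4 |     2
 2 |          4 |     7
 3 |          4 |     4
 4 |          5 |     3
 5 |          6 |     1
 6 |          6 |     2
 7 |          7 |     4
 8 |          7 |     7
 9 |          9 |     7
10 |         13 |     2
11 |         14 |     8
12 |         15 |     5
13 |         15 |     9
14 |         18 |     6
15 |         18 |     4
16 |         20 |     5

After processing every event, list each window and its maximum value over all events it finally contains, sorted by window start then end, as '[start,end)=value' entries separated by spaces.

[3,13)=9 [13,24)=9

i=0 t=3 v=9: → [3,7); WM=2
i=1 t=4 v=2: → [3,8); WM=3
i=2 t=4 v=7: → [3,8); WM=3
i=3 t=4 v=4: → [3,8); WM=3
i=4 t=5 v=3: → [3,9); WM=4
i=5 t=6 v=1: → [3,10); WM=5
i=6 t=6 v=2: → [3,10); WM=5
i=7 t=7 v=4: → [3,11); WM=6
i=8 t=7 v=7: → [3,11); WM=6
i=9 t=9 v=7: → [3,13); WM=8
i=10 t=13 v=2: → [13,17); WM=12
i=11 t=14 v=8: → [13,18); WM=13
i=12 t=15 v=5: → [13,19); WM=14
i=13 t=15 v=9: → [13,19); WM=14
i=14 t=18 v=6: → [13,22); WM=17
i=15 t=18 v=4: → [13,22); WM=17
i=16 t=20 v=5: → [13,24); WM=19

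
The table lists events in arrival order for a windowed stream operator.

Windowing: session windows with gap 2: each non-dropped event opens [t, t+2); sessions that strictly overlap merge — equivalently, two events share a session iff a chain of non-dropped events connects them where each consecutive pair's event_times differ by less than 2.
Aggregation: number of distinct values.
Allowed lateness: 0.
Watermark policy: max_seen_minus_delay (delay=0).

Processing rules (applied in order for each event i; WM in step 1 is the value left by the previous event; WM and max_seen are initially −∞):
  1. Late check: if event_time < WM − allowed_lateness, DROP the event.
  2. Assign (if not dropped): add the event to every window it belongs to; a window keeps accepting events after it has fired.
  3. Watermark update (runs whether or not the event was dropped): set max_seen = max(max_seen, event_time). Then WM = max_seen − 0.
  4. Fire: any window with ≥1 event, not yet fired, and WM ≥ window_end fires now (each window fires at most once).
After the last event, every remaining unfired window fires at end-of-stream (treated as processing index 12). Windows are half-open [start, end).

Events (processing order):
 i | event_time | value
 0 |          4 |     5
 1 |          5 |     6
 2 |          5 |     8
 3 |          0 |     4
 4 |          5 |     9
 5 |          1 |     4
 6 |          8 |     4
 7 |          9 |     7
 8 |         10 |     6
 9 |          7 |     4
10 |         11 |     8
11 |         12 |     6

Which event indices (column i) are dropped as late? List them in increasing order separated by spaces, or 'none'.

3 5 9

i=0 t=4 v=5: → [4,6); WM=4
i=1 t=5 v=6: → [4,7); WM=5
i=2 t=5 v=8: → [4,7); WM=5
i=3 t=0 v=4: DROP (t<5-0); WM=5
i=4 t=5 v=9: → [4,7); WM=5
i=5 t=1 v=4: DROP (t<5-0); WM=5
i=6 t=8 v=4: → [8,10); WM=8
i=7 t=9 v=7: → [8,11); WM=9
i=8 t=10 v=6: → [8,12); WM=10
i=9 t=7 v=4: DROP (t<10-0); WM=10
i=10 t=11 v=8: → [8,13); WM=11
i=11 t=12 v=6: → [8,14); WM=12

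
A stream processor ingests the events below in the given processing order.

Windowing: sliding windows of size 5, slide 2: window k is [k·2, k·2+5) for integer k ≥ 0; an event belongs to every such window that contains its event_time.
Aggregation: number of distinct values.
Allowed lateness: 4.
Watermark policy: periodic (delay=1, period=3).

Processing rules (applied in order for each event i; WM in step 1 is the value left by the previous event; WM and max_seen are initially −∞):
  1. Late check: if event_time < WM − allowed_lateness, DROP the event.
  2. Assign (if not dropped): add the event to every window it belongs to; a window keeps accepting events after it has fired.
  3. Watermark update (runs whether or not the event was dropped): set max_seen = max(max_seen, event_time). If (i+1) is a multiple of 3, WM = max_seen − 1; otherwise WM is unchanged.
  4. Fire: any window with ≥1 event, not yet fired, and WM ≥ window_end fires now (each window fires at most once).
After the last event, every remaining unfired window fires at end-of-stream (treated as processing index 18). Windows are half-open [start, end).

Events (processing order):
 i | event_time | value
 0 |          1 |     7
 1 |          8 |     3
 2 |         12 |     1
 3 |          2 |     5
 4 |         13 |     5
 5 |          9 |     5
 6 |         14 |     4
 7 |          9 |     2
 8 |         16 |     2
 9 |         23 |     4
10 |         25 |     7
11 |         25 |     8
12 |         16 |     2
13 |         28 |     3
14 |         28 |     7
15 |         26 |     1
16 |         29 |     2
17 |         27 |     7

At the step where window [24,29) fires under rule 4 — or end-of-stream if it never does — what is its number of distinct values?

4

i=0 t=1 v=7: → [0,5); WM=−∞
i=1 t=8 v=3: → [8,13),[6,11),[4,9); WM=−∞
i=2 t=12 v=1: → [12,17),[10,15),[8,13); WM=11; [0,5) fires=1 [4,9) fires=1 [6,11) fires=1
i=3 t=2 v=5: DROP (t<11-4); WM=11
i=4 t=13 v=5: → [12,17),[10,15); WM=11
i=5 t=9 v=5: → [8,13),[6,11); WM=12
i=6 t=14 v=4: → [14,19),[12,17),[10,15); WM=12
i=7 t=9 v=2: → [8,13),[6,11); WM=12
i=8 t=16 v=2: → [16,21),[14,19),[12,17); WM=15; [8,13) fires=4 [10,15) fires=3
i=9 t=23 v=4: → [22,27),[20,25); WM=15
i=10 t=25 v=7: → [24,29),[22,27); WM=15
i=11 t=25 v=8: → [24,29),[22,27); WM=24; [12,17) fires=4 [14,19) fires=2 [16,21) fires=1
i=12 t=16 v=2: DROP (t<24-4); WM=24
i=13 t=28 v=3: → [28,33),[26,31),[24,29); WM=24
i=14 t=28 v=7: → [28,33),[26,31),[24,29); WM=27; [20,25) fires=1 [22,27) fires=3
i=15 t=26 v=1: → [26,31),[24,29),[22,27); WM=27
i=16 t=29 v=2: → [28,33),[26,31); WM=27
i=17 t=27 v=7: → [26,31),[24,29); WM=28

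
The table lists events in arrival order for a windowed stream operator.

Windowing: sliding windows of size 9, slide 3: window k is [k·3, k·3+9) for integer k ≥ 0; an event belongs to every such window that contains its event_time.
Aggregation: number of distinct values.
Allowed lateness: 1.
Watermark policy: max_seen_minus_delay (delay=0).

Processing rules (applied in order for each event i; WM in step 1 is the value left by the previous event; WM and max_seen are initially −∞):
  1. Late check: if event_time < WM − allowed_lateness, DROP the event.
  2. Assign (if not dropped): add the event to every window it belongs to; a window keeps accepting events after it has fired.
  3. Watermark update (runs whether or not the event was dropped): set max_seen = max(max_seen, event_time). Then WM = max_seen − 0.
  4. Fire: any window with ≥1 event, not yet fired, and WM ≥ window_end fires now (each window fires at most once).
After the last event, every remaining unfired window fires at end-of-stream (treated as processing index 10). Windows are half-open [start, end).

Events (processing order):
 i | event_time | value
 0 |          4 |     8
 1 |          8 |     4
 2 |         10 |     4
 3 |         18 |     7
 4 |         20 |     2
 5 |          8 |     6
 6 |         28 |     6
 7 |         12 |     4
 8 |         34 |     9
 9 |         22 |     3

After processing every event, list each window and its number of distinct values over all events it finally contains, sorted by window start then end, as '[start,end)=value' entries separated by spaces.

i=0 t=4 v=8: → [3,12),[0,9); WM=4
i=1 t=8 v=4: → [6,15),[3,12),[0,9); WM=8
i=2 t=10 v=4: → [9,18),[6,15),[3,12); WM=10; [0,9) fires=2
i=3 t=18 v=7: → [18,27),[15,24),[12,21); WM=18; [3,12) fires=2 [6,15) fires=1 [9,18) fires=1
i=4 t=20 v=2: → [18,27),[15,24),[12,21); WM=20
i=5 t=8 v=6: DROP (t<20-1); WM=20
i=6 t=28 v=6: → [27,36),[24,33),[21,30); WM=28; [12,21) fires=2 [15,24) fires=2 [18,27) fires=2
i=7 t=12 v=4: DROP (t<28-1); WM=28
i=8 t=34 v=9: → [33,42),[30,39),[27,36); WM=34; [21,30) fires=1 [24,33) fires=1
i=9 t=22 v=3: DROP (t<34-1); WM=34

[0,9)=2 [3,12)=2 [6,15)=1 [9,18)=1 [12,21)=2 [15,24)=2 [18,27)=2 [21,30)=1 [24,33)=1 [27,36)=2 [30,39)=1 [33,42)=1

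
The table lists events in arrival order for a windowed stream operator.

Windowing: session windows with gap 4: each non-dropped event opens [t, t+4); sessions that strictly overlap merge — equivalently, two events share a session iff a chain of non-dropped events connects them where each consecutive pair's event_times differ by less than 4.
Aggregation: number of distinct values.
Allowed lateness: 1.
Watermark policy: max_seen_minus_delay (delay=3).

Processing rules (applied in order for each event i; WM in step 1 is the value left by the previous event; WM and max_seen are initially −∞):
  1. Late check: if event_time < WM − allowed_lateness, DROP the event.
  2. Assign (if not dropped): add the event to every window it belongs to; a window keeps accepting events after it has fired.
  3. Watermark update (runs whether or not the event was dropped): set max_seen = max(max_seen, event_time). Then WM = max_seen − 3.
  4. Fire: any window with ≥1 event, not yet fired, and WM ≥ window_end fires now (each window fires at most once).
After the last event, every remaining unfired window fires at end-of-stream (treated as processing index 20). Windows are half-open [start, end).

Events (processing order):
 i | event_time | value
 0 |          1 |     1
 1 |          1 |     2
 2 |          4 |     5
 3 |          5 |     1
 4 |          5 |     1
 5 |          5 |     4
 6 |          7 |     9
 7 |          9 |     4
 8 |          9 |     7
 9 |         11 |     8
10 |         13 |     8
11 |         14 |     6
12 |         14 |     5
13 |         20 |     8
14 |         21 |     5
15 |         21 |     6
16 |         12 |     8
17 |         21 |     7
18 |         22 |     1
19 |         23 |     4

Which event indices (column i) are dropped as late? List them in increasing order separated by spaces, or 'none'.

i=0 t=1 v=1: → [1,5); WM=-2
i=1 t=1 v=2: → [1,5); WM=-2
i=2 t=4 v=5: → [1,8); WM=1
i=3 t=5 v=1: → [1,9); WM=2
i=4 t=5 v=1: → [1,9); WM=2
i=5 t=5 v=4: → [1,9); WM=2
i=6 t=7 v=9: → [1,11); WM=4
i=7 t=9 v=4: → [1,13); WM=6
i=8 t=9 v=7: → [1,13); WM=6
i=9 t=11 v=8: → [1,15); WM=8
i=10 t=13 v=8: → [1,17); WM=10
i=11 t=14 v=6: → [1,18); WM=11
i=12 t=14 v=5: → [1,18); WM=11
i=13 t=20 v=8: → [20,24); WM=17
i=14 t=21 v=5: → [20,25); WM=18
i=15 t=21 v=6: → [20,25); WM=18
i=16 t=12 v=8: DROP (t<18-1); WM=18
i=17 t=21 v=7: → [20,25); WM=18
i=18 t=22 v=1: → [20,26); WM=19
i=19 t=23 v=4: → [20,27); WM=20

16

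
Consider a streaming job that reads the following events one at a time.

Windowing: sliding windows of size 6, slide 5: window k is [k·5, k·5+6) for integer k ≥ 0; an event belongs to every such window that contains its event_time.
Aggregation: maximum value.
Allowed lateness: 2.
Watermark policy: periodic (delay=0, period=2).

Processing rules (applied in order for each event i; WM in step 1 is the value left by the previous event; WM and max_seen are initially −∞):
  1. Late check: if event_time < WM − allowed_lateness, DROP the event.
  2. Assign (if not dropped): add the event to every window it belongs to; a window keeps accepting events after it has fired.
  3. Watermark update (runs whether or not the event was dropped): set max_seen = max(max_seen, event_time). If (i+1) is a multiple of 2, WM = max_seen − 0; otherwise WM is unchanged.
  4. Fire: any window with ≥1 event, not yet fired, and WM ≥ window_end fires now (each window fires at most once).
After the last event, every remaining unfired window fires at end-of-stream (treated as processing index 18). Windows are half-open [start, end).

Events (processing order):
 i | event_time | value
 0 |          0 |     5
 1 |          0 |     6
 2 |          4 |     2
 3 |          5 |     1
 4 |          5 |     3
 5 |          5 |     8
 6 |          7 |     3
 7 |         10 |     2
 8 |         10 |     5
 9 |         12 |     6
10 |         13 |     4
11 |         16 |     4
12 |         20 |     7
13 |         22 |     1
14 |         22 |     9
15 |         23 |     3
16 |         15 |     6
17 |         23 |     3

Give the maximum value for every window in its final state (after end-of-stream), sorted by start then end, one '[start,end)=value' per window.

[0,6)=8 [5,11)=8 [10,16)=6 [15,21)=7 [20,26)=9

i=0 t=0 v=5: → [0,6); WM=−∞
i=1 t=0 v=6: → [0,6); WM=0
i=2 t=4 v=2: → [0,6); WM=0
i=3 t=5 v=1: → [5,11),[0,6); WM=5
i=4 t=5 v=3: → [5,11),[0,6); WM=5
i=5 t=5 v=8: → [5,11),[0,6); WM=5
i=6 t=7 v=3: → [5,11); WM=5
i=7 t=10 v=2: → [10,16),[5,11); WM=10; [0,6) fires=8
i=8 t=10 v=5: → [10,16),[5,11); WM=10
i=9 t=12 v=6: → [10,16); WM=12; [5,11) fires=8
i=10 t=13 v=4: → [10,16); WM=12
i=11 t=16 v=4: → [15,21); WM=16; [10,16) fires=6
i=12 t=20 v=7: → [20,26),[15,21); WM=16
i=13 t=22 v=1: → [20,26); WM=22; [15,21) fires=7
i=14 t=22 v=9: → [20,26); WM=22
i=15 t=23 v=3: → [20,26); WM=23
i=16 t=15 v=6: DROP (t<23-2); WM=23
i=17 t=23 v=3: → [20,26); WM=23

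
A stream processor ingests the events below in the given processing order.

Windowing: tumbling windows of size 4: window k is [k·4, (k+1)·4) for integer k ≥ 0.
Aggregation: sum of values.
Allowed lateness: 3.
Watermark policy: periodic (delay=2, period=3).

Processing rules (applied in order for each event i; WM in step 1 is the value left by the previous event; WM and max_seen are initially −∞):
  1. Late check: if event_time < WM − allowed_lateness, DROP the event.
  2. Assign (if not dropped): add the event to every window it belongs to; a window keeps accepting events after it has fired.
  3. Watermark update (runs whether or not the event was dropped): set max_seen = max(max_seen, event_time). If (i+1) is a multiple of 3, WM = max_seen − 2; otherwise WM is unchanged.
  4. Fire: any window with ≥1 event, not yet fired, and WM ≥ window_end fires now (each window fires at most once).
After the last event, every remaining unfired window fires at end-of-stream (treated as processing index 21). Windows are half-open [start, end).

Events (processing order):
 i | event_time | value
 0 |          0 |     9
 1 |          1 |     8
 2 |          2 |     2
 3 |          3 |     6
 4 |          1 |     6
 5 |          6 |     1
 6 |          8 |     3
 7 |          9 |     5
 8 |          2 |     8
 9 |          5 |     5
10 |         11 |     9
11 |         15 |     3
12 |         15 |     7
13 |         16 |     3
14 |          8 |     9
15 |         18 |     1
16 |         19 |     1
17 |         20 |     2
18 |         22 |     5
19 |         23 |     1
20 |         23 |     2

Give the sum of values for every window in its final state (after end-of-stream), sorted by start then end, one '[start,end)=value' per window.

i=0 t=0 v=9: → [0,4); WM=−∞
i=1 t=1 v=8: → [0,4); WM=−∞
i=2 t=2 v=2: → [0,4); WM=0
i=3 t=3 v=6: → [0,4); WM=0
i=4 t=1 v=6: → [0,4); WM=0
i=5 t=6 v=1: → [4,8); WM=4; [0,4) fires=31
i=6 t=8 v=3: → [8,12); WM=4
i=7 t=9 v=5: → [8,12); WM=4
i=8 t=2 v=8: → [0,4); WM=7
i=9 t=5 v=5: → [4,8); WM=7
i=10 t=11 v=9: → [8,12); WM=7
i=11 t=15 v=3: → [12,16); WM=13; [4,8) fires=6 [8,12) fires=17
i=12 t=15 v=7: → [12,16); WM=13
i=13 t=16 v=3: → [16,20); WM=13
i=14 t=8 v=9: DROP (t<13-3); WM=14
i=15 t=18 v=1: → [16,20); WM=14
i=16 t=19 v=1: → [16,20); WM=14
i=17 t=20 v=2: → [20,24); WM=18; [12,16) fires=10
i=18 t=22 v=5: → [20,24); WM=18
i=19 t=23 v=1: → [20,24); WM=18
i=20 t=23 v=2: → [20,24); WM=21; [16,20) fires=5

[0,4)=39 [4,8)=6 [8,12)=17 [12,16)=10 [16,20)=5 [20,24)=10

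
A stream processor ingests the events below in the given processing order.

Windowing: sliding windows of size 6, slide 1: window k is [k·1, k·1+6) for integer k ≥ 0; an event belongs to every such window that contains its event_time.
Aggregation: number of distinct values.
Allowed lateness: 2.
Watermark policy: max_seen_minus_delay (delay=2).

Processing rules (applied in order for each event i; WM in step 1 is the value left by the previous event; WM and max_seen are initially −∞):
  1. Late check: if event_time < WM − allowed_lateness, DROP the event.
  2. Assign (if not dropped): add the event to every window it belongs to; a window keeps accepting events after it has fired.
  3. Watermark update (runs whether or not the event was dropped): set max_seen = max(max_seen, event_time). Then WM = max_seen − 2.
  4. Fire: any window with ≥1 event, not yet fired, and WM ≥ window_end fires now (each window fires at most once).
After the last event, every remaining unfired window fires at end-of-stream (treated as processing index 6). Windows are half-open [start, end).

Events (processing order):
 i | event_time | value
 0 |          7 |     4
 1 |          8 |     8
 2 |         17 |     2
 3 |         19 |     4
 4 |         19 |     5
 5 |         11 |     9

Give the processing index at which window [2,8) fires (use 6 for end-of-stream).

i=0 t=7 v=4: → [7,13),[6,12),[5,11),[4,10),[3,9),[2,8); WM=5
i=1 t=8 v=8: → [8,14),[7,13),[6,12),[5,11),[4,10),[3,9); WM=6
i=2 t=17 v=2: → [17,23),[16,22),[15,21),[14,20),[13,19),[12,18); WM=15; [2,8) fires=1 [3,9) fires=2 [4,10) fires=2 [5,11) fires=2 [6,12) fires=2 [7,13) fires=2 [8,14) fires=1
i=3 t=19 v=4: → [19,25),[18,24),[17,23),[16,22),[15,21),[14,20); WM=17
i=4 t=19 v=5: → [19,25),[18,24),[17,23),[16,22),[15,21),[14,20); WM=17
i=5 t=11 v=9: DROP (t<17-2); WM=17

2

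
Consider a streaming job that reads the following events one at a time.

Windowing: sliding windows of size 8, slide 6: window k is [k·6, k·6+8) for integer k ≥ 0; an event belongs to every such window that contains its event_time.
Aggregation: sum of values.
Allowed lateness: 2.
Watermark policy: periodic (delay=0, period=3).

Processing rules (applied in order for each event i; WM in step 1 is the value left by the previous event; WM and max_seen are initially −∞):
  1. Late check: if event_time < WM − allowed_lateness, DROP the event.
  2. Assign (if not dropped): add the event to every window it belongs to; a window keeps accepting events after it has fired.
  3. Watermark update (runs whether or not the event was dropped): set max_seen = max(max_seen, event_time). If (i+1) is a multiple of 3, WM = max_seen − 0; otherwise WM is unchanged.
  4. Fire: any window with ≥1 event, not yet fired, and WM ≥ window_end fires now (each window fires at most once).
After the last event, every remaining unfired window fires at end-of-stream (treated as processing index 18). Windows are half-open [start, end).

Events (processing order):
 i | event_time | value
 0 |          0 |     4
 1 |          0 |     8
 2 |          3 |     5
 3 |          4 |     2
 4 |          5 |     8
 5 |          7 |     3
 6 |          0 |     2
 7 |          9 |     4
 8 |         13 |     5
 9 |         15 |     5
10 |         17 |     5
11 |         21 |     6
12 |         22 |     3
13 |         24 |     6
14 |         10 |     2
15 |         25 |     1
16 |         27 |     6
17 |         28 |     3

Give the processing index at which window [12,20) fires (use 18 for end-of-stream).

11

i=0 t=0 v=4: → [0,8); WM=−∞
i=1 t=0 v=8: → [0,8); WM=−∞
i=2 t=3 v=5: → [0,8); WM=3
i=3 t=4 v=2: → [0,8); WM=3
i=4 t=5 v=8: → [0,8); WM=3
i=5 t=7 v=3: → [6,14),[0,8); WM=7
i=6 t=0 v=2: DROP (t<7-2); WM=7
i=7 t=9 v=4: → [6,14); WM=7
i=8 t=13 v=5: → [12,20),[6,14); WM=13; [0,8) fires=30
i=9 t=15 v=5: → [12,20); WM=13
i=10 t=17 v=5: → [12,20); WM=13
i=11 t=21 v=6: → [18,26); WM=21; [6,14) fires=12 [12,20) fires=15
i=12 t=22 v=3: → [18,26); WM=21
i=13 t=24 v=6: → [24,32),[18,26); WM=21
i=14 t=10 v=2: DROP (t<21-2); WM=24
i=15 t=25 v=1: → [24,32),[18,26); WM=24
i=16 t=27 v=6: → [24,32); WM=24
i=17 t=28 v=3: → [24,32); WM=28; [18,26) fires=16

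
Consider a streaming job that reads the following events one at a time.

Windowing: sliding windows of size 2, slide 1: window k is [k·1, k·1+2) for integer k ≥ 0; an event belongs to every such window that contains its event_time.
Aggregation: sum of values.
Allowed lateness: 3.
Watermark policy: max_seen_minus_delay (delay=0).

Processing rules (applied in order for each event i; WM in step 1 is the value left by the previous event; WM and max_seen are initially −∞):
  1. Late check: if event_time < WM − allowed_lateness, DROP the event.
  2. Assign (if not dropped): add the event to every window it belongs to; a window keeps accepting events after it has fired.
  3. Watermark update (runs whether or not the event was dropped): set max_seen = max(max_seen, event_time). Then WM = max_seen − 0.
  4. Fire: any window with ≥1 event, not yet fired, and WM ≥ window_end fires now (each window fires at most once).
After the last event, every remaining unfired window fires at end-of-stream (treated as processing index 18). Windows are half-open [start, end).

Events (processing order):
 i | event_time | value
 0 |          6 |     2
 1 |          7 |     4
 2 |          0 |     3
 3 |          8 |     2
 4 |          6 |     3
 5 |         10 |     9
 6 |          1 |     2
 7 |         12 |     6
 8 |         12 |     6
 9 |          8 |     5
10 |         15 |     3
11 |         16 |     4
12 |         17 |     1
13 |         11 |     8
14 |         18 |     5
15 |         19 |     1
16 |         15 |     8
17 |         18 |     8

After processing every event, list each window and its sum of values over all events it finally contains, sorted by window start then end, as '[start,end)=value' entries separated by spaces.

[5,7)=5 [6,8)=9 [7,9)=6 [8,10)=2 [9,11)=9 [10,12)=9 [11,13)=12 [12,14)=12 [14,16)=3 [15,17)=7 [16,18)=5 [17,19)=14 [18,20)=14 [19,21)=1

i=0 t=6 v=2: → [6,8),[5,7); WM=6
i=1 t=7 v=4: → [7,9),[6,8); WM=7; [5,7) fires=2
i=2 t=0 v=3: DROP (t<7-3); WM=7
i=3 t=8 v=2: → [8,10),[7,9); WM=8; [6,8) fires=6
i=4 t=6 v=3: → [6,8),[5,7); WM=8
i=5 t=10 v=9: → [10,12),[9,11); WM=10; [7,9) fires=6 [8,10) fires=2
i=6 t=1 v=2: DROP (t<10-3); WM=10
i=7 t=12 v=6: → [12,14),[11,13); WM=12; [9,11) fires=9 [10,12) fires=9
i=8 t=12 v=6: → [12,14),[11,13); WM=12
i=9 t=8 v=5: DROP (t<12-3); WM=12
i=10 t=15 v=3: → [15,17),[14,16); WM=15; [11,13) fires=12 [12,14) fires=12
i=11 t=16 v=4: → [16,18),[15,17); WM=16; [14,16) fires=3
i=12 t=17 v=1: → [17,19),[16,18); WM=17; [15,17) fires=7
i=13 t=11 v=8: DROP (t<17-3); WM=17
i=14 t=18 v=5: → [18,20),[17,19); WM=18; [16,18) fires=5
i=15 t=19 v=1: → [19,21),[18,20); WM=19; [17,19) fires=6
i=16 t=15 v=8: DROP (t<19-3); WM=19
i=17 t=18 v=8: → [18,20),[17,19); WM=19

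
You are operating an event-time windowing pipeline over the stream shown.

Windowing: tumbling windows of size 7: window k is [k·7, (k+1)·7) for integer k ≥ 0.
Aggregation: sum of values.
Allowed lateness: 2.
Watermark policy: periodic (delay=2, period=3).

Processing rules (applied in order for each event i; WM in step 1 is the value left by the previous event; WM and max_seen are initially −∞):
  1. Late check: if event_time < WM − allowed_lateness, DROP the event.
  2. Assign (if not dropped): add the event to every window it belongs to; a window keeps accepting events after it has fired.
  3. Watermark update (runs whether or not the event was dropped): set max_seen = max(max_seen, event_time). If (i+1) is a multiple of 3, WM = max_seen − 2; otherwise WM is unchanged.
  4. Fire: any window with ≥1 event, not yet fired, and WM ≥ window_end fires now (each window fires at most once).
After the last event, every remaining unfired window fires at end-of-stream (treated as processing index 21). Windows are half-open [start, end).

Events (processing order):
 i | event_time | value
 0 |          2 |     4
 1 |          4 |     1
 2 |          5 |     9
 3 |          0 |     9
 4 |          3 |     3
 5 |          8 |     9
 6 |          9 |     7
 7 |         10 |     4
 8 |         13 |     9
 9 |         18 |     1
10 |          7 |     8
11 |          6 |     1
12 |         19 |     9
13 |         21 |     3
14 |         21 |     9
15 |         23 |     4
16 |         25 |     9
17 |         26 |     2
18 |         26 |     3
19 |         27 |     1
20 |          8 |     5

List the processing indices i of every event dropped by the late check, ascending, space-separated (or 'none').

i=0 t=2 v=4: → [0,7); WM=−∞
i=1 t=4 v=1: → [0,7); WM=−∞
i=2 t=5 v=9: → [0,7); WM=3
i=3 t=0 v=9: DROP (t<3-2); WM=3
i=4 t=3 v=3: → [0,7); WM=3
i=5 t=8 v=9: → [7,14); WM=6
i=6 t=9 v=7: → [7,14); WM=6
i=7 t=10 v=4: → [7,14); WM=6
i=8 t=13 v=9: → [7,14); WM=11; [0,7) fires=17
i=9 t=18 v=1: → [14,21); WM=11
i=10 t=7 v=8: DROP (t<11-2); WM=11
i=11 t=6 v=1: DROP (t<11-2); WM=16; [7,14) fires=29
i=12 t=19 v=9: → [14,21); WM=16
i=13 t=21 v=3: → [21,28); WM=16
i=14 t=21 v=9: → [21,28); WM=19
i=15 t=23 v=4: → [21,28); WM=19
i=16 t=25 v=9: → [21,28); WM=19
i=17 t=26 v=2: → [21,28); WM=24; [14,21) fires=10
i=18 t=26 v=3: → [21,28); WM=24
i=19 t=27 v=1: → [21,28); WM=24
i=20 t=8 v=5: DROP (t<24-2); WM=25

3 10 11 20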